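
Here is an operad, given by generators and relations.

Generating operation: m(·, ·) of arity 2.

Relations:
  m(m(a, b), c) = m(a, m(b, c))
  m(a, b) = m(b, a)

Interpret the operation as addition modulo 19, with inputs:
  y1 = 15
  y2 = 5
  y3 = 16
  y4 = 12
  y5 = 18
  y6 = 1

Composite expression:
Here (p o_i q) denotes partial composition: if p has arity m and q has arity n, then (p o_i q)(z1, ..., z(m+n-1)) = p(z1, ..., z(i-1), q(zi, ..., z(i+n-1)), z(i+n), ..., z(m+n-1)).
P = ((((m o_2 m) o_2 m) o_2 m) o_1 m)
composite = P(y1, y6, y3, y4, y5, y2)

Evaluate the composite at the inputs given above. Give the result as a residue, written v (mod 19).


m(y1, y6) = 16
m(y3, y4) = 9
m(m(y3, y4), y5) = 8
m(m(m(y3, y4), y5), y2) = 13
m(m(y1, y6), m(m(m(y3, y4), y5), y2)) = 10

10 (mod 19)


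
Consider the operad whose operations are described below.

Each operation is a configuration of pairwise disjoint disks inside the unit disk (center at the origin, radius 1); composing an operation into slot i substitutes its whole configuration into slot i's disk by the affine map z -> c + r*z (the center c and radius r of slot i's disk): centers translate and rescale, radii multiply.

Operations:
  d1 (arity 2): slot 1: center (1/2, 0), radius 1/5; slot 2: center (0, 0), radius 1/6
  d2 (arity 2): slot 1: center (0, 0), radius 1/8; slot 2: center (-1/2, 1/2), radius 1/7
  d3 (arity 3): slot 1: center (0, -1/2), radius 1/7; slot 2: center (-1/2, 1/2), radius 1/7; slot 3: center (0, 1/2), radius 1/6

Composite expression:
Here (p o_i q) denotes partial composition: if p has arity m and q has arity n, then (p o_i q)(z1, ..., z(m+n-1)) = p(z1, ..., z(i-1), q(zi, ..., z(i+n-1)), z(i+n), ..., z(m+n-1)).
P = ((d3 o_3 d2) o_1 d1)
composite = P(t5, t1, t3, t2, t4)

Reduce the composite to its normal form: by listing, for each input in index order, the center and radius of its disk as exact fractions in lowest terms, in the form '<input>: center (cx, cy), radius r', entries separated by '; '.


t1: center (0, -1/2), radius 1/42; t2: center (0, 1/2), radius 1/48; t3: center (-1/2, 1/2), radius 1/7; t4: center (-1/12, 7/12), radius 1/42; t5: center (1/14, -1/2), radius 1/35

Follow each t-input down from d3: c' goes to c + r*c', radius to r*r'.
input t5: composing its 2 substitution steps yields center (1/14, -1/2), radius 1/35
input t1: composing its 2 substitution steps yields center (0, -1/2), radius 1/42
input t3: composing its 1 substitution step yields center (-1/2, 1/2), radius 1/7
input t2: composing its 2 substitution steps yields center (0, 1/2), radius 1/48
input t4: composing its 2 substitution steps yields center (-1/12, 7/12), radius 1/42


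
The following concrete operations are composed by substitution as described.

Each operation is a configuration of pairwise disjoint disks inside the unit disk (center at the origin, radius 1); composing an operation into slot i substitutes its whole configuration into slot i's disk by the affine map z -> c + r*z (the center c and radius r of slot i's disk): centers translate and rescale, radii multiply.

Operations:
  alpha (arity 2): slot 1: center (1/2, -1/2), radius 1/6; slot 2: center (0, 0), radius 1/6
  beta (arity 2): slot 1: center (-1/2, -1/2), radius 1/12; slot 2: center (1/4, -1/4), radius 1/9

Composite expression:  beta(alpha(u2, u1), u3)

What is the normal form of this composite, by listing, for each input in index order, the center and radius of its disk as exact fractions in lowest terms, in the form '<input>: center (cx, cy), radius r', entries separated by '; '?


Each u-disk chains the slot maps above it in beta; radii multiply.
for u2, the 2-step affine chain lands on center (-11/24, -13/24), radius 1/72
for u1, the 2-step affine chain lands on center (-1/2, -1/2), radius 1/72
for u3, the 1-step affine chain lands on center (1/4, -1/4), radius 1/9

u1: center (-1/2, -1/2), radius 1/72; u2: center (-11/24, -13/24), radius 1/72; u3: center (1/4, -1/4), radius 1/9


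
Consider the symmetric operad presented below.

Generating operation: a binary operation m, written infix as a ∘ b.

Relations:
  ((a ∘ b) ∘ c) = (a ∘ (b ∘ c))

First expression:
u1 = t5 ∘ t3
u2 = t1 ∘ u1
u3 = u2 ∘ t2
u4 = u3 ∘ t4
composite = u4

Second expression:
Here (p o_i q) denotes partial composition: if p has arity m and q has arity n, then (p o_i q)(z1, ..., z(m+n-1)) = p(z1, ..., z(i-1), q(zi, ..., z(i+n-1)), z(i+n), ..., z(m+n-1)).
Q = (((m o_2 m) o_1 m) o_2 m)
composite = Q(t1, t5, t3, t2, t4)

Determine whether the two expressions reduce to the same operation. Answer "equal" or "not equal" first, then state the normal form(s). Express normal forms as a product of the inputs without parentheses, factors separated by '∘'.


equal — both sides give t1 ∘ t5 ∘ t3 ∘ t2 ∘ t4

In normal form, the first expression is t1 ∘ t5 ∘ t3 ∘ t2 ∘ t4
In normal form, the second expression is t1 ∘ t5 ∘ t3 ∘ t2 ∘ t4
The forms coincide; equal.


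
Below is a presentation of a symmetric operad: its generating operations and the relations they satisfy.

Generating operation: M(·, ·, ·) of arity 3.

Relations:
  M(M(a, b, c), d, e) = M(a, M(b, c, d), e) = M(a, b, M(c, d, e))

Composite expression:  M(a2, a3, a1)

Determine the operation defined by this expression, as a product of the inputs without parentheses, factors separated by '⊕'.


a2 ⊕ a3 ⊕ a1

Associativity of M dissolves the nesting; only the a-input order survives.
M(a2, a3, a1) reduces to a2 ⊕ a3 ⊕ a1


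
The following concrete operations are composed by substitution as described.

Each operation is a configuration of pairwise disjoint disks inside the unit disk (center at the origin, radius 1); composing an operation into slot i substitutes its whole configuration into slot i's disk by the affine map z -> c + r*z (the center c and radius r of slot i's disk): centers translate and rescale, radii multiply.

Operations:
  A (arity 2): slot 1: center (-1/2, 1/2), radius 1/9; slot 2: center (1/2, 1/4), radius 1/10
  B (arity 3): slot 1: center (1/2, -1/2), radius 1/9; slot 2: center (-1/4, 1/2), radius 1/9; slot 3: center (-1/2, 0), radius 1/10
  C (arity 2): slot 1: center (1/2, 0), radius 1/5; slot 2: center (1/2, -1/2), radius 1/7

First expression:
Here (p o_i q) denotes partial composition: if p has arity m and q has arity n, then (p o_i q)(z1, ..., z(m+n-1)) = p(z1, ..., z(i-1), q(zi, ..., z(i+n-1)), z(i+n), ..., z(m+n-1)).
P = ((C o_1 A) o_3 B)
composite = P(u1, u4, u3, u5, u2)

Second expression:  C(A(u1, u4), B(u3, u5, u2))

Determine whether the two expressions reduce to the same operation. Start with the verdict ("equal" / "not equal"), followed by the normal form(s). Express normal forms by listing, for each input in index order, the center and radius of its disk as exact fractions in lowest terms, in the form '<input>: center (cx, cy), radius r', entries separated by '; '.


Normal form of the first expression: u1: center (2/5, 1/10), radius 1/45; u2: center (3/7, -1/2), radius 1/70; u3: center (4/7, -4/7), radius 1/63; u4: center (3/5, 1/20), radius 1/50; u5: center (13/28, -3/7), radius 1/63
Normal form of the second expression: u1: center (2/5, 1/10), radius 1/45; u2: center (3/7, -1/2), radius 1/70; u3: center (4/7, -4/7), radius 1/63; u4: center (3/5, 1/20), radius 1/50; u5: center (13/28, -3/7), radius 1/63
One common form — equal.

equal: each reduces to u1: center (2/5, 1/10), radius 1/45; u2: center (3/7, -1/2), radius 1/70; u3: center (4/7, -4/7), radius 1/63; u4: center (3/5, 1/20), radius 1/50; u5: center (13/28, -3/7), radius 1/63


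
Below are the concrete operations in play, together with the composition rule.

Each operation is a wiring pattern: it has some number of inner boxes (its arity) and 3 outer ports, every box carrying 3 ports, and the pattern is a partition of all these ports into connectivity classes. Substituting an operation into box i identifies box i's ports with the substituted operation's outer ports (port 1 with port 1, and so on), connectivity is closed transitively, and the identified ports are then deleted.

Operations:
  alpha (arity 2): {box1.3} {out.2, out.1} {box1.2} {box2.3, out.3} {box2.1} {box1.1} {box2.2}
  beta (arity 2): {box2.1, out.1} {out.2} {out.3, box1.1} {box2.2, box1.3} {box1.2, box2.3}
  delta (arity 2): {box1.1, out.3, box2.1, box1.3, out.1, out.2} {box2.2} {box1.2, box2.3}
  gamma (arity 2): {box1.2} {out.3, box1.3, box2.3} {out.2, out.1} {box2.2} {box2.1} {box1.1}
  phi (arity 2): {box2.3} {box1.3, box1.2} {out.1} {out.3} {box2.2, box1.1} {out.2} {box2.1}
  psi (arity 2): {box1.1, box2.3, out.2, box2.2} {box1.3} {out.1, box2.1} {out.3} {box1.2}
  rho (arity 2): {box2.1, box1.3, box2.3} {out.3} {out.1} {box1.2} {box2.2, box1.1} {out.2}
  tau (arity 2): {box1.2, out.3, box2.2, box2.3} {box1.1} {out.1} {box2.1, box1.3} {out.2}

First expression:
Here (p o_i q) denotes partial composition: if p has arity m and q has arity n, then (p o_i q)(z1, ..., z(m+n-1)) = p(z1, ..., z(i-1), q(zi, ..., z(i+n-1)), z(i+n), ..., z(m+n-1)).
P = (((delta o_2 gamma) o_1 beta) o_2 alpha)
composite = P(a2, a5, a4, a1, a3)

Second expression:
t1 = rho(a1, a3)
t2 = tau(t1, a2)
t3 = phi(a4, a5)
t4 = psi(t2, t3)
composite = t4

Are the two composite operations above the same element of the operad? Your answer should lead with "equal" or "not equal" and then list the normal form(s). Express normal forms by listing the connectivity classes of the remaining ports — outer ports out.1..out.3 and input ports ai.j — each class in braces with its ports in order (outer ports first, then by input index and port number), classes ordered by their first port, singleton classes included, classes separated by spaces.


not equal: they reduce to {out.1, out.2, out.3, a2.1, a2.3} {a1.1} {a1.2} {a1.3, a3.3} {a2.2, a4.3} {a3.1} {a3.2} {a4.1} {a4.2} {a5.1} {a5.2} {a5.3} and {out.1} {out.2} {out.3} {a1.1, a3.2} {a1.2} {a1.3, a3.1, a3.3} {a2.1} {a2.2, a2.3} {a4.1, a5.2} {a4.2, a4.3} {a5.1} {a5.3}

Normal form of the first expression: {out.1, out.2, out.3, a2.1, a2.3} {a1.1} {a1.2} {a1.3, a3.3} {a2.2, a4.3} {a3.1} {a3.2} {a4.1} {a4.2} {a5.1} {a5.2} {a5.3}
Normal form of the second expression: {out.1} {out.2} {out.3} {a1.1, a3.2} {a1.2} {a1.3, a3.1, a3.3} {a2.1} {a2.2, a2.3} {a4.1, a5.2} {a4.2, a4.3} {a5.1} {a5.3}
No match — not equal.


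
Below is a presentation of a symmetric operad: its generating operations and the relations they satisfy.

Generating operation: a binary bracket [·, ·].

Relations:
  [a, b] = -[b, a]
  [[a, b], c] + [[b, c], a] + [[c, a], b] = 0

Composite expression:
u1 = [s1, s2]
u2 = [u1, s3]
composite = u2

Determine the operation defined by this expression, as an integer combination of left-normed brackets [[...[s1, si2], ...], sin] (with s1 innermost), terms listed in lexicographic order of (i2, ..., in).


Skip Jacobi rewriting: expand, keep s1-initial words, read off terms.
Composite bracket: [[s1, s2], s3]
The bracket unfolds into 4 signed words via [a, b] = ab - ba (2^2 = 4).
Coefficients come from the s1-initial words:
  word s1s2s3 has sign +1, contributing +[[s1, s2], s3]

[[s1, s2], s3]


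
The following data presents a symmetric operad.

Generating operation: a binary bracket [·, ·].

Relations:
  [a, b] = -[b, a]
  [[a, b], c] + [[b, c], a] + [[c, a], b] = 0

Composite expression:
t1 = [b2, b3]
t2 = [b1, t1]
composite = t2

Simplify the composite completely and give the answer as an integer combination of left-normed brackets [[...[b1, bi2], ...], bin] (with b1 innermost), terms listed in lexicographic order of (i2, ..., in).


[[b1, b2], b3] - [[b1, b3], b2]


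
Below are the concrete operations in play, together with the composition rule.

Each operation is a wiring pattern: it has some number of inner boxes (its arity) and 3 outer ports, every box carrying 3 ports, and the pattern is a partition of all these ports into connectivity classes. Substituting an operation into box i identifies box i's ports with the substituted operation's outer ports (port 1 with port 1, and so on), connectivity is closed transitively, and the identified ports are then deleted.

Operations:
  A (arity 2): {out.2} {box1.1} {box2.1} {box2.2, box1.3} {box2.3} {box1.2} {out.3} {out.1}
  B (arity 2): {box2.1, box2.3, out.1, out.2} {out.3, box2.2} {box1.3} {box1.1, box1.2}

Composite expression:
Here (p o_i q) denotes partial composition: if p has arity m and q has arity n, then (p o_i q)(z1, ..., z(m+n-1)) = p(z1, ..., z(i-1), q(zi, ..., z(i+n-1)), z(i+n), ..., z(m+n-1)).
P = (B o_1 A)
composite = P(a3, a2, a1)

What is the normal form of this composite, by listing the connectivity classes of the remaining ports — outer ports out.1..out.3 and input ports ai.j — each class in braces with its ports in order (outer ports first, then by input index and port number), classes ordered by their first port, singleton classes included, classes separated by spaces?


Substituting into B glues patterns; closure does the rest.
composing A on (a3, a2), with out.j its own outer ports: {out.1} {out.2} {out.3} {a2.1} {a2.2, a3.3} {a2.3} {a3.1} {a3.2}
composing B on (a3, a2, a1), with out.j its own outer ports: {out.1, out.2, a1.1, a1.3} {out.3, a1.2} {a2.1} {a2.2, a3.3} {a2.3} {a3.1} {a3.2}

{out.1, out.2, a1.1, a1.3} {out.3, a1.2} {a2.1} {a2.2, a3.3} {a2.3} {a3.1} {a3.2}


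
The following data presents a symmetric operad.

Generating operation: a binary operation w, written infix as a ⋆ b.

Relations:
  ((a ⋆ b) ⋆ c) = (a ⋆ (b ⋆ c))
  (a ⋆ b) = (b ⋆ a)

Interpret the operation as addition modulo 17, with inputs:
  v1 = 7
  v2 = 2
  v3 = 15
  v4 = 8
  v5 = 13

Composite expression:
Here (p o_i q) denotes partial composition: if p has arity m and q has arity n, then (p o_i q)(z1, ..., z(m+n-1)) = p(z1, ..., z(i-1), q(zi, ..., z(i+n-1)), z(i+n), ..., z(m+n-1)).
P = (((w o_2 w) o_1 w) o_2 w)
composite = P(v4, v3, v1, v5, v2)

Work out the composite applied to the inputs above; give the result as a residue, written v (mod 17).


11 (mod 17)

(v3 ⋆ v1) = 5
(v4 ⋆ (v3 ⋆ v1)) = 13
(v5 ⋆ v2) = 15
((v4 ⋆ (v3 ⋆ v1)) ⋆ (v5 ⋆ v2)) = 11


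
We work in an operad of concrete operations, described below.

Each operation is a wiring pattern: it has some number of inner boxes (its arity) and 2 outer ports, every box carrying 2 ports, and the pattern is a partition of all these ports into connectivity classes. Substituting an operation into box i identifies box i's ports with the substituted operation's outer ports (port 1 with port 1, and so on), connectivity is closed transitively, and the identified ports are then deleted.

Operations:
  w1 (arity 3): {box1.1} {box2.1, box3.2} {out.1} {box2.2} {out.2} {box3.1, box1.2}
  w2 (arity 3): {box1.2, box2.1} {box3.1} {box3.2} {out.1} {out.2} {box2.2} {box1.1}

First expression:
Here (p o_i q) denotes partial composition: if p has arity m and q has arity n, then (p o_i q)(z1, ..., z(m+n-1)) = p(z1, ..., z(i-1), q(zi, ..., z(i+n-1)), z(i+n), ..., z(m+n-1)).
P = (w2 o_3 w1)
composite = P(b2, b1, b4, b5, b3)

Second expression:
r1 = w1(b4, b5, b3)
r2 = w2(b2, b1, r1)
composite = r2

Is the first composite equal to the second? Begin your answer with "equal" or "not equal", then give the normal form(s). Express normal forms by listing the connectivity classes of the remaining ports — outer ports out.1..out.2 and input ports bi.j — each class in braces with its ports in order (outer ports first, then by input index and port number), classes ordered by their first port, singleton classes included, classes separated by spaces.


equal; the common form is {out.1} {out.2} {b1.1, b2.2} {b1.2} {b2.1} {b3.1, b4.2} {b3.2, b5.1} {b4.1} {b5.2}

Normal form of the first expression: {out.1} {out.2} {b1.1, b2.2} {b1.2} {b2.1} {b3.1, b4.2} {b3.2, b5.1} {b4.1} {b5.2}
Normal form of the second expression: {out.1} {out.2} {b1.1, b2.2} {b1.2} {b2.1} {b3.1, b4.2} {b3.2, b5.1} {b4.1} {b5.2}
Both agree, so they are equal.


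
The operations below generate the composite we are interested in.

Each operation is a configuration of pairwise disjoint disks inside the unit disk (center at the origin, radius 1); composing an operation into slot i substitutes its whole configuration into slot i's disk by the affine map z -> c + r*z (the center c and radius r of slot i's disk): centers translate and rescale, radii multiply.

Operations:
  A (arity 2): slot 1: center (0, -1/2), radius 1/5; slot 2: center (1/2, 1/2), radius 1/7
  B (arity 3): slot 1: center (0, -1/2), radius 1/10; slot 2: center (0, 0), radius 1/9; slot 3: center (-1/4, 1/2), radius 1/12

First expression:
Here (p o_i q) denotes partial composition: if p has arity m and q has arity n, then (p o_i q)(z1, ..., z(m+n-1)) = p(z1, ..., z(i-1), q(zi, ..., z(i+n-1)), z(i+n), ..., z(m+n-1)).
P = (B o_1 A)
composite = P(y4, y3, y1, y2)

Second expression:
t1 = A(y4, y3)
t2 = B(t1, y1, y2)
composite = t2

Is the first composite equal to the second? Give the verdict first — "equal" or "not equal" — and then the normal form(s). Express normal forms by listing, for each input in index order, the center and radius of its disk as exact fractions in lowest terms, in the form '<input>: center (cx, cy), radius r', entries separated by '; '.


equal — both sides give y1: center (0, 0), radius 1/9; y2: center (-1/4, 1/2), radius 1/12; y3: center (1/20, -9/20), radius 1/70; y4: center (0, -11/20), radius 1/50


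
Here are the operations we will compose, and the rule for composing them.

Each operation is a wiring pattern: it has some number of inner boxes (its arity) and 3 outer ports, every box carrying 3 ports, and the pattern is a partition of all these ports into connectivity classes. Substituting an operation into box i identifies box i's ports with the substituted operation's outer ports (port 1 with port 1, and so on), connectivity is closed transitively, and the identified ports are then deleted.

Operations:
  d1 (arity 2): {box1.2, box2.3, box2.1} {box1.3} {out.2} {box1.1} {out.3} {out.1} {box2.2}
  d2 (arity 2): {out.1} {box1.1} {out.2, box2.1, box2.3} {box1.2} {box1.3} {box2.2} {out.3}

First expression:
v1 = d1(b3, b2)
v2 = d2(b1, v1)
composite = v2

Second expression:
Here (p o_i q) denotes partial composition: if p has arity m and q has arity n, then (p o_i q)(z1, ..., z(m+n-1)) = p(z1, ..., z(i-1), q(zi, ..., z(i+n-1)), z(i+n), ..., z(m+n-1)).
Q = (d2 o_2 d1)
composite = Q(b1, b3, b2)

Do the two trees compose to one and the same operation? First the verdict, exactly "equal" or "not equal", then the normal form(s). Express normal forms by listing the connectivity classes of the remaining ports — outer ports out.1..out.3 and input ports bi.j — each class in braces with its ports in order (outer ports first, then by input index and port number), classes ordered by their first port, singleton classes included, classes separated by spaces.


The first expression reduces to {out.1} {out.2} {out.3} {b1.1} {b1.2} {b1.3} {b2.1, b2.3, b3.2} {b2.2} {b3.1} {b3.3}
The second expression reduces to {out.1} {out.2} {out.3} {b1.1} {b1.2} {b1.3} {b2.1, b2.3, b3.2} {b2.2} {b3.1} {b3.3}
The normal forms match — equal.

equal — both sides give {out.1} {out.2} {out.3} {b1.1} {b1.2} {b1.3} {b2.1, b2.3, b3.2} {b2.2} {b3.1} {b3.3}


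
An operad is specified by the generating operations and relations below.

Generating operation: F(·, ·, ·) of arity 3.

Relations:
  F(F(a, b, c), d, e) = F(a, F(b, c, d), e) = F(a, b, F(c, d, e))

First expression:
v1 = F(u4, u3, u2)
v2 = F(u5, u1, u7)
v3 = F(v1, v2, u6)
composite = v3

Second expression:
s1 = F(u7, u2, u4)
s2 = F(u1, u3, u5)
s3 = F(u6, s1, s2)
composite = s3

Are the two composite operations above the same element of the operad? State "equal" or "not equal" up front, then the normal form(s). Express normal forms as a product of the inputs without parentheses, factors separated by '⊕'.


not equal — first u4 ⊕ u3 ⊕ u2 ⊕ u5 ⊕ u1 ⊕ u7 ⊕ u6, second u6 ⊕ u7 ⊕ u2 ⊕ u4 ⊕ u1 ⊕ u3 ⊕ u5

The first expression, normalized: u4 ⊕ u3 ⊕ u2 ⊕ u5 ⊕ u1 ⊕ u7 ⊕ u6
The second expression, normalized: u6 ⊕ u7 ⊕ u2 ⊕ u4 ⊕ u1 ⊕ u3 ⊕ u5
The normal forms differ: not equal.


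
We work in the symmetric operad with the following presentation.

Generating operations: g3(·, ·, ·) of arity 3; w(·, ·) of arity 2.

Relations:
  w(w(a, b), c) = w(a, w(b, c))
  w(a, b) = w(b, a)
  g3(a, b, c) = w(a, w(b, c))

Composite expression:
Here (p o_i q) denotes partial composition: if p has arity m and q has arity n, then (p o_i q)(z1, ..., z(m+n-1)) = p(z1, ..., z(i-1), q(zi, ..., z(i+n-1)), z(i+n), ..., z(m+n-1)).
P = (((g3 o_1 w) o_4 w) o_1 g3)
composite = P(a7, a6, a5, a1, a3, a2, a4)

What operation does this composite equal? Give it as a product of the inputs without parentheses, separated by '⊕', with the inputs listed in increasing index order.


a1 ⊕ a2 ⊕ a3 ⊕ a4 ⊕ a5 ⊕ a6 ⊕ a7

Both nesting and order wash out for g3; what remains is which a's occur.
g3(a7, a6, a5) unparenthesizes to a7 ⊕ a6 ⊕ a5
w(g3(a7, a6, a5), a1) unparenthesizes to a7 ⊕ a6 ⊕ a5 ⊕ a1
w(a2, a4) unparenthesizes to a2 ⊕ a4
g3(w(g3(a7, a6, a5), a1), a3, w(a2, a4)) unparenthesizes to a7 ⊕ a6 ⊕ a5 ⊕ a1 ⊕ a3 ⊕ a2 ⊕ a4
sorting the factors by input index: a1 ⊕ a2 ⊕ a3 ⊕ a4 ⊕ a5 ⊕ a6 ⊕ a7


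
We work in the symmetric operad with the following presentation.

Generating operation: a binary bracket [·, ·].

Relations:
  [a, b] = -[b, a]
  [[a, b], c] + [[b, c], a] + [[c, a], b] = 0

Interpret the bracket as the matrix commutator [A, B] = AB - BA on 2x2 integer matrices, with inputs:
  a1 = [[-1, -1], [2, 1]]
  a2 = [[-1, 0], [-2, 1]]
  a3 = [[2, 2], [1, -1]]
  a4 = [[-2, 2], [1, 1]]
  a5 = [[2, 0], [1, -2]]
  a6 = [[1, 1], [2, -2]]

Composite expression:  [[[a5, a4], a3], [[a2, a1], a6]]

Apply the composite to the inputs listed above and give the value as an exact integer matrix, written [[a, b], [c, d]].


[[-1194, -696], [-1272, 1194]]

[a5, a4] = [[-2, 8], [-7, 2]]
[[a5, a4], a3] = [[22, -32], [-17, -22]]
[a2, a1] = [[-2, 2], [8, 2]]
[[a2, a1], a6] = [[-4, -10], [32, 4]]
[[[a5, a4], a3], [[a2, a1], a6]] = [[-1194, -696], [-1272, 1194]]


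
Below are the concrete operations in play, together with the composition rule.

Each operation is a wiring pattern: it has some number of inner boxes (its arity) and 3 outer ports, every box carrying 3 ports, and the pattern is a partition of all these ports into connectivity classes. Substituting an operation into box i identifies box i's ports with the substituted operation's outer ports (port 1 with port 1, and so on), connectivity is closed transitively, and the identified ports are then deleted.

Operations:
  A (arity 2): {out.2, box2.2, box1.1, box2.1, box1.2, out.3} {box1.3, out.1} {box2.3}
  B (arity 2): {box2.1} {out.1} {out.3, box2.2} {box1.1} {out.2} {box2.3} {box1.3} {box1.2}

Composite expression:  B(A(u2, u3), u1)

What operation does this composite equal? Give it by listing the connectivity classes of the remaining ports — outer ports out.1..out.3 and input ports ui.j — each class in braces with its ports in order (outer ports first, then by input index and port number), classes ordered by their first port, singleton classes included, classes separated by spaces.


Reachability decides: close wires over B-identified ports.
through A, on inputs (u2, u3): {out.1, u2.3} {out.2, out.3, u2.1, u2.2, u3.1, u3.2} {u3.3} (out.j = stage outer ports)
through B, on inputs (u2, u3, u1): {out.1} {out.2} {out.3, u1.2} {u1.1} {u1.3} {u2.1, u2.2, u3.1, u3.2} {u2.3} {u3.3} (out.j = stage outer ports)

{out.1} {out.2} {out.3, u1.2} {u1.1} {u1.3} {u2.1, u2.2, u3.1, u3.2} {u2.3} {u3.3}


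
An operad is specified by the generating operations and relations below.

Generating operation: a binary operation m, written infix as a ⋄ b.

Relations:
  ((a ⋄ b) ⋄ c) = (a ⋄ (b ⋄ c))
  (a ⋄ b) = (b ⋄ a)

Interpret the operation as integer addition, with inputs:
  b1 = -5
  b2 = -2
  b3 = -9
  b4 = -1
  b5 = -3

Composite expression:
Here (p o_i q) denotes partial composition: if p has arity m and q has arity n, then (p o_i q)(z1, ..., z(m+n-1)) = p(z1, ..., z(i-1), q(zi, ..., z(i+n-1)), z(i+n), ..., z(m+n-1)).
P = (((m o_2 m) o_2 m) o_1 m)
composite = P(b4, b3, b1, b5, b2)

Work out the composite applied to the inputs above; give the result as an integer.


(b4 ⋄ b3) = -10
(b1 ⋄ b5) = -8
((b1 ⋄ b5) ⋄ b2) = -10
((b4 ⋄ b3) ⋄ ((b1 ⋄ b5) ⋄ b2)) = -20

-20


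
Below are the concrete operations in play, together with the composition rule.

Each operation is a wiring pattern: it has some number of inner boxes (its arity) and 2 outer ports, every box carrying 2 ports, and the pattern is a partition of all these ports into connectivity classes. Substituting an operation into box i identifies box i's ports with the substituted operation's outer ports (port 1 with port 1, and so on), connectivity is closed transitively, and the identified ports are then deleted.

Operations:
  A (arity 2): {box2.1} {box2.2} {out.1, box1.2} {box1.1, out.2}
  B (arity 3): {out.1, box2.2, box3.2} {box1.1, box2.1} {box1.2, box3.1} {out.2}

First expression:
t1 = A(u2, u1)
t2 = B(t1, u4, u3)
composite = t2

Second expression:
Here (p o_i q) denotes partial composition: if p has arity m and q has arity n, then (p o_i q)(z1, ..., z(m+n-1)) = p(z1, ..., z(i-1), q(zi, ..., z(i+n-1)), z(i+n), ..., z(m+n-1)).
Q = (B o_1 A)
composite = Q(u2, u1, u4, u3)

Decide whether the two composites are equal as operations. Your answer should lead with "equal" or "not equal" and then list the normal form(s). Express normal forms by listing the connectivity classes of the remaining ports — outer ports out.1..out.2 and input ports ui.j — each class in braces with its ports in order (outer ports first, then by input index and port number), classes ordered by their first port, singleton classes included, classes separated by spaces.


equal: each reduces to {out.1, u3.2, u4.2} {out.2} {u1.1} {u1.2} {u2.1, u3.1} {u2.2, u4.1}

Reducing the first expression gives {out.1, u3.2, u4.2} {out.2} {u1.1} {u1.2} {u2.1, u3.1} {u2.2, u4.1}
Reducing the second expression gives {out.1, u3.2, u4.2} {out.2} {u1.1} {u1.2} {u2.1, u3.1} {u2.2, u4.1}
The normal forms match — equal.


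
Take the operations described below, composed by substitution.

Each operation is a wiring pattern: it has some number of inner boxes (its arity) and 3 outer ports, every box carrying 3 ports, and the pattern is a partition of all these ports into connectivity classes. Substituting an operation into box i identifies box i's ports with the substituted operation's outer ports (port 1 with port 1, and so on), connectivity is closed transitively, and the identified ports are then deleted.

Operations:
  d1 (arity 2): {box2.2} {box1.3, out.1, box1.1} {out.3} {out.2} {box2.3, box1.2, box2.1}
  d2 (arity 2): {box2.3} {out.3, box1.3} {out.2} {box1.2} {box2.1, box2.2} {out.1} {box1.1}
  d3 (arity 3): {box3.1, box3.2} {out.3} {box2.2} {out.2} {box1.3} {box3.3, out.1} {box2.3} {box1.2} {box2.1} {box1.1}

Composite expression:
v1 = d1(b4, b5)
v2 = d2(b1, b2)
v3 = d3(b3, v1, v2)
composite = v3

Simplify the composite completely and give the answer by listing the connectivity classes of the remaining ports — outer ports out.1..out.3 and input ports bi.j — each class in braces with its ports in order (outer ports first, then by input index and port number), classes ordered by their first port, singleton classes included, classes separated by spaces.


{out.1, b1.3} {out.2} {out.3} {b1.1} {b1.2} {b2.1, b2.2} {b2.3} {b3.1} {b3.2} {b3.3} {b4.1, b4.3} {b4.2, b5.1, b5.3} {b5.2}


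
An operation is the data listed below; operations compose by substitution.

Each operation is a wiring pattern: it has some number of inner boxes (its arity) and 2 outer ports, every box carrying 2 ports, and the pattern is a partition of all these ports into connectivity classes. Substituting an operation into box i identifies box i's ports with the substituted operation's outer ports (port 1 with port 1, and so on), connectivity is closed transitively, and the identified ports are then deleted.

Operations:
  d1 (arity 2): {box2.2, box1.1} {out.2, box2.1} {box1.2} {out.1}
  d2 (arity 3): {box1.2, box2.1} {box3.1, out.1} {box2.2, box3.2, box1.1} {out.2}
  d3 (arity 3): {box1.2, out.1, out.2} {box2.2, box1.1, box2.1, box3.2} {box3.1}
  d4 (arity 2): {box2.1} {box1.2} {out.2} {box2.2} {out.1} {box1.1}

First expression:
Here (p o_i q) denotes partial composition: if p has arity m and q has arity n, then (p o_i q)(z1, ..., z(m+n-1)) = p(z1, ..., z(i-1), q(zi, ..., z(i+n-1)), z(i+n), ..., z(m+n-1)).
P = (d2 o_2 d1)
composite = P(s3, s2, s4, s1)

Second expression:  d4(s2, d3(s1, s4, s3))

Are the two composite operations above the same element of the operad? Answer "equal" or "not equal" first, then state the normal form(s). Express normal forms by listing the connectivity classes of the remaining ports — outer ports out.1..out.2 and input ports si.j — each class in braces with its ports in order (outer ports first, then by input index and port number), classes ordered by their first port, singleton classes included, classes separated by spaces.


not equal: they reduce to {out.1, s1.1} {out.2} {s1.2, s3.1, s4.1} {s2.1, s4.2} {s2.2} {s3.2} and {out.1} {out.2} {s1.1, s3.2, s4.1, s4.2} {s1.2} {s2.1} {s2.2} {s3.1}

The first expression reduces to {out.1, s1.1} {out.2} {s1.2, s3.1, s4.1} {s2.1, s4.2} {s2.2} {s3.2}
The second expression reduces to {out.1} {out.2} {s1.1, s3.2, s4.1, s4.2} {s1.2} {s2.1} {s2.2} {s3.1}
Distinct normal forms: not equal.


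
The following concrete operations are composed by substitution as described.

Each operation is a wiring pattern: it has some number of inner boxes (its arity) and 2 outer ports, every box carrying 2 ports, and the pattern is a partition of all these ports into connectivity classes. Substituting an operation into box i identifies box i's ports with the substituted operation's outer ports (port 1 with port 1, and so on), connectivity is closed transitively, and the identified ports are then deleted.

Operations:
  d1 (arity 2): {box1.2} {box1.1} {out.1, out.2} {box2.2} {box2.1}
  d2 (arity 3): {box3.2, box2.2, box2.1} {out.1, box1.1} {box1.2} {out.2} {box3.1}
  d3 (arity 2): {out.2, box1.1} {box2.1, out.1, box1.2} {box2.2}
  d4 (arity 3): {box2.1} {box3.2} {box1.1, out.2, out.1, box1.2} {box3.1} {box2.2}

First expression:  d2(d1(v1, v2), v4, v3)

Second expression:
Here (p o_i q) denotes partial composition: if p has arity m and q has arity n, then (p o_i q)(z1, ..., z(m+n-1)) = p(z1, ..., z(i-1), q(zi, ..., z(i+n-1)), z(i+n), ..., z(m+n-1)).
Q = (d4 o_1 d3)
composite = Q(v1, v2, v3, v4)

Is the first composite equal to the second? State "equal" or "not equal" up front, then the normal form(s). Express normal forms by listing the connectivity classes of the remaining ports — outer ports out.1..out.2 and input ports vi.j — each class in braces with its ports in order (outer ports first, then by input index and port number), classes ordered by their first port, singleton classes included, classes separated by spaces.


not equal; first: {out.1} {out.2} {v1.1} {v1.2} {v2.1} {v2.2} {v3.1} {v3.2, v4.1, v4.2}; second: {out.1, out.2, v1.1, v1.2, v2.1} {v2.2} {v3.1} {v3.2} {v4.1} {v4.2}

In normal form, the first expression is {out.1} {out.2} {v1.1} {v1.2} {v2.1} {v2.2} {v3.1} {v3.2, v4.1, v4.2}
In normal form, the second expression is {out.1, out.2, v1.1, v1.2, v2.1} {v2.2} {v3.1} {v3.2} {v4.1} {v4.2}
The normal forms differ: not equal.


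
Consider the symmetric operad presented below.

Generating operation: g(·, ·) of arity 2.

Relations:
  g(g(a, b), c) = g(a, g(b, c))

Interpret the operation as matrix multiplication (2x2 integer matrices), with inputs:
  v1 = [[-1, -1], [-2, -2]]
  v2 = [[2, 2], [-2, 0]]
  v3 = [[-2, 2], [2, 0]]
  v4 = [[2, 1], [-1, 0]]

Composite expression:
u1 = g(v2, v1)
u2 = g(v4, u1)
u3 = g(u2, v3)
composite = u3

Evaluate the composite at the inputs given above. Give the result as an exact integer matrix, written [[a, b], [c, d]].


[[0, -20], [0, 12]]


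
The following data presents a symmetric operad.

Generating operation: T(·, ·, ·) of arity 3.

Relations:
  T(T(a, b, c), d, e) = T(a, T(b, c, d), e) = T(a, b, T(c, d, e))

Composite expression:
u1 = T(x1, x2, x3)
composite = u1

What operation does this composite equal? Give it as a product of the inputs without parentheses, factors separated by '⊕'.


x1 ⊕ x2 ⊕ x3

The T-tree's shape is irrelevant; the x-reading-order decides.
T(x1, x2, x3) linearizes to x1 ⊕ x2 ⊕ x3


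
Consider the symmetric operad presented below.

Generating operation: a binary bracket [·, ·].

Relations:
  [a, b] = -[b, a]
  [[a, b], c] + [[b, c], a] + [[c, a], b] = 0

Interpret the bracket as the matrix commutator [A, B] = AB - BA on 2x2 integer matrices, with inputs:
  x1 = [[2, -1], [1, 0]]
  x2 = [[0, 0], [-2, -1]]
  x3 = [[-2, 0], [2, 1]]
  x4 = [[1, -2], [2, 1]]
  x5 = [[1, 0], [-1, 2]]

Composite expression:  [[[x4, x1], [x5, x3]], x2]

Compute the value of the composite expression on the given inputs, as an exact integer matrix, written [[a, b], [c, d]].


[[0, 0], [80, 0]]

[x4, x1] = [[0, 4], [4, 0]]
[x5, x3] = [[0, 0], [5, 0]]
[[x4, x1], [x5, x3]] = [[20, 0], [0, -20]]
[[[x4, x1], [x5, x3]], x2] = [[0, 0], [80, 0]]


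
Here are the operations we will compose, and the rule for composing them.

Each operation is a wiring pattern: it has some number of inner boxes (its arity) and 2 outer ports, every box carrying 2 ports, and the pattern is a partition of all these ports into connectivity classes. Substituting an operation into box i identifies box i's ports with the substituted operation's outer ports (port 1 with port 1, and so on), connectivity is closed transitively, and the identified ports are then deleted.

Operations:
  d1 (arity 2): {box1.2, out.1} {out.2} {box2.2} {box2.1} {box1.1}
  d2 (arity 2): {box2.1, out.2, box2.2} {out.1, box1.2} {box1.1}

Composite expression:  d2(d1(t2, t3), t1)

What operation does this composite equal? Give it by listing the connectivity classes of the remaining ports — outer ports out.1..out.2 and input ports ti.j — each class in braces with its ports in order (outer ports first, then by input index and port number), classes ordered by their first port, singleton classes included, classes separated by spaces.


{out.1} {out.2, t1.1, t1.2} {t2.1} {t2.2} {t3.1} {t3.2}

Connectivity passes through glued d2-boundaries; trace each wire chain.
stage d1: inputs (t2, t3), connectivity {out.1, t2.2} {out.2} {t2.1} {t3.1} {t3.2}, out.j its boundary
stage d2: inputs (t2, t3, t1), connectivity {out.1} {out.2, t1.1, t1.2} {t2.1} {t2.2} {t3.1} {t3.2}, out.j its boundary


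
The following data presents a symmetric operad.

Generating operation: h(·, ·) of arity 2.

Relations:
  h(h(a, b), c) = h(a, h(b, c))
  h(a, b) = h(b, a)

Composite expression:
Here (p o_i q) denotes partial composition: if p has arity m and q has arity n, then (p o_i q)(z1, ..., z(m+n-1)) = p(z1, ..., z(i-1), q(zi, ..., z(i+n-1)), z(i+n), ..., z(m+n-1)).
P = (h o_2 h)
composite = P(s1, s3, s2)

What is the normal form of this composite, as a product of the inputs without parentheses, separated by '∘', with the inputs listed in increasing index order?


s1 ∘ s2 ∘ s3

Reordering under h is free, so list the s-inputs canonically.
h(s3, s2) unparenthesizes to s3 ∘ s2
h(s1, h(s3, s2)) unparenthesizes to s1 ∘ s3 ∘ s2
rearranged into index order: s1 ∘ s2 ∘ s3


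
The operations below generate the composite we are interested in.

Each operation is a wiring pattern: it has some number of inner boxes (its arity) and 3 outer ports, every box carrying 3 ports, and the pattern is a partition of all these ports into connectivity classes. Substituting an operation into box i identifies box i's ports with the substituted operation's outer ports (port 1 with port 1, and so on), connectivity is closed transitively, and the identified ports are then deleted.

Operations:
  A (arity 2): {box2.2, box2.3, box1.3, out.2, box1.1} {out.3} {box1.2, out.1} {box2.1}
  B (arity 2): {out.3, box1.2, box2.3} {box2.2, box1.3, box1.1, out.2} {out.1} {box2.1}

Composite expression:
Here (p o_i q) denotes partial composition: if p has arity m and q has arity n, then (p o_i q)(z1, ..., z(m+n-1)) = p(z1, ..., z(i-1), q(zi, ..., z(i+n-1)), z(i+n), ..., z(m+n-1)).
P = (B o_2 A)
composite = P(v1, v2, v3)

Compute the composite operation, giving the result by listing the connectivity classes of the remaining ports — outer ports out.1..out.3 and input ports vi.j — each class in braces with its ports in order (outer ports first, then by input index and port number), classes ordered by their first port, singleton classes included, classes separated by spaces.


Reachability decides: close wires over B-identified ports.
stage A: inputs (v2, v3), connectivity {out.1, v2.2} {out.2, v2.1, v2.3, v3.2, v3.3} {out.3} {v3.1}, out.j its boundary
stage B: inputs (v1, v2, v3), connectivity {out.1} {out.2, v1.1, v1.3, v2.1, v2.3, v3.2, v3.3} {out.3, v1.2} {v2.2} {v3.1}, out.j its boundary

{out.1} {out.2, v1.1, v1.3, v2.1, v2.3, v3.2, v3.3} {out.3, v1.2} {v2.2} {v3.1}


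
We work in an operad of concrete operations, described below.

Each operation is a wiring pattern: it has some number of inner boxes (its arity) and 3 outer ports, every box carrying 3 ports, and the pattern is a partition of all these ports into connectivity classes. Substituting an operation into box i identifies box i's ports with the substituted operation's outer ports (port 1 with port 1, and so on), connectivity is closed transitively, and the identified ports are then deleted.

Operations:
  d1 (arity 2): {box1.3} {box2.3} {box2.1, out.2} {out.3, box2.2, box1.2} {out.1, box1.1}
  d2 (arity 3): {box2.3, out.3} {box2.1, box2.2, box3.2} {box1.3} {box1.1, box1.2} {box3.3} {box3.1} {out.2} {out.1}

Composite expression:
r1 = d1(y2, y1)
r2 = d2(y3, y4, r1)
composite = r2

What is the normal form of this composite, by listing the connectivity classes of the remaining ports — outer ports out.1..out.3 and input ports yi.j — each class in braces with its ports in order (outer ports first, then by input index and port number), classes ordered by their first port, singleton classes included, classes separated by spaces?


{out.1} {out.2} {out.3, y4.3} {y1.1, y4.1, y4.2} {y1.2, y2.2} {y1.3} {y2.1} {y2.3} {y3.1, y3.2} {y3.3}

Connectivity passes through glued d2-boundaries; trace each wire chain.
d1 over (y2, y1) gives {out.1, y2.1} {out.2, y1.1} {out.3, y1.2, y2.2} {y1.3} {y2.3}, out.j being that stage's outer ports
d2 over (y3, y4, y2, y1) gives {out.1} {out.2} {out.3, y4.3} {y1.1, y4.1, y4.2} {y1.2, y2.2} {y1.3} {y2.1} {y2.3} {y3.1, y3.2} {y3.3}, out.j being that stage's outer ports


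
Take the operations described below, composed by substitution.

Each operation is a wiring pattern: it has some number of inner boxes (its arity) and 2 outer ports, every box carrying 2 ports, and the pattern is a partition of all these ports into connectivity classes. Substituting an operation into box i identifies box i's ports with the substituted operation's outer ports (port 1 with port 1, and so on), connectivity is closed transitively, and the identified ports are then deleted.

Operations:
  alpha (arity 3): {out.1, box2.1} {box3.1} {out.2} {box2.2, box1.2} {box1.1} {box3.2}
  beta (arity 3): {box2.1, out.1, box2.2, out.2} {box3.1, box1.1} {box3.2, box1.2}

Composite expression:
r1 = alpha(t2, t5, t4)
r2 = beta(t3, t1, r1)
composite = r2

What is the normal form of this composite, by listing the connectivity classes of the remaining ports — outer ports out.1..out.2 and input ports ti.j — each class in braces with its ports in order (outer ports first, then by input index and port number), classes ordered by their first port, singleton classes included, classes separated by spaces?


{out.1, out.2, t1.1, t1.2} {t2.1} {t2.2, t5.2} {t3.1, t5.1} {t3.2} {t4.1} {t4.2}


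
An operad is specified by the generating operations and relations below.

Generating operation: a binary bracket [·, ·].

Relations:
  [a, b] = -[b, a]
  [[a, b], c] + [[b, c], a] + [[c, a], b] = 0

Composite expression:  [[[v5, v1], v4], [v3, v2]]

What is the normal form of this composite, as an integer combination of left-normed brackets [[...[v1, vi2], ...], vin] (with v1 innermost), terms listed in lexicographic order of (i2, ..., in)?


[[[[v1, v5], v4], v2], v3] - [[[[v1, v5], v4], v3], v2]

In the tensor algebra, words opening v1 carry the v1-anchored form.
Composite bracket: [[[v5, v1], v4], [v3, v2]]
Expanding via [a, b] = ab - ba: 16 signed words (2^4 = 16).
The v1-initial words carry the normal form:
  from v1v5v4v2v3, sign +1: term +[[[[v1, v5], v4], v2], v3]
  from v1v5v4v3v2, sign -1: term -[[[[v1, v5], v4], v3], v2]
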